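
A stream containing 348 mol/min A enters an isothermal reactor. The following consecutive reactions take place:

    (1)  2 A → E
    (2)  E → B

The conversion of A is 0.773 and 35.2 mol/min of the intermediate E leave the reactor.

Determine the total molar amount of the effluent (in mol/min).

Conversion of A: A consumed = 2ξ₁ = 0.773 × 348 → ξ₁ = 134.5 mol/min.
E balance: n_E = 0 + 1ξ₁ − 1ξ₂ = 35.2 → ξ₂ = (1·134.5 − 35.2)/1 = 99.3 mol/min.
Outlet amounts (n = n₀ + Σ ν·ξ):
  A: 348 − 2(134.5) = 79
  E: 0 + 1(134.5) − 1(99.3) = 35.2
  B: 0 + 1(99.3) = 99.3
Total out = 79 + 35.2 + 99.3 = 213.5 mol/min.

213 mol/min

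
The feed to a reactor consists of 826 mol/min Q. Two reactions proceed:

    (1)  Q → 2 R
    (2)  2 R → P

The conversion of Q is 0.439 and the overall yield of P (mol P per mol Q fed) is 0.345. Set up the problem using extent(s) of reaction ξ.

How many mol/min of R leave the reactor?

155 mol/min

Conversion of Q: Q consumed = 1ξ₁ = 0.439 × 826 → ξ₁ = 362.6 mol/min.
Yield of P: 1ξ₂ / 826 = 0.345 → ξ₂ = 285 mol/min.
Outlet amounts (n = n₀ + Σ ν·ξ):
  Q: 826 − 1(362.6) = 463.4
  R: 0 + 2(362.6) − 2(285) = 155.3
  P: 0 + 1(285) = 285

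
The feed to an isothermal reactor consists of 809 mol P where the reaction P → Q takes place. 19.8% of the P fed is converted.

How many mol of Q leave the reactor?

P reacted = 0.198 × 809 = 160.2 mol; ν_P = −1, so ξ = 160.2/1 = 160.2 mol.
Outlet amounts (n = n₀ + ν ξ):
  P: 809 − 1(160.2) = 648.8
  Q: 0 + 1(160.2) = 160.2

160 mol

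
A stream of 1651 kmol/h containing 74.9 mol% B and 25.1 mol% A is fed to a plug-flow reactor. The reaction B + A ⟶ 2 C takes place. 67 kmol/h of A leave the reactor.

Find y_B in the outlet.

0.539

For A: n = n₀ − 1ξ → 67 = 414.4 − 1ξ, giving ξ = 347.4 kmol/h.
Outlet amounts (n = n₀ + ν ξ):
  B: 1237 − 1(347.4) = 889.2
  A: 414.4 − 1(347.4) = 67
  C: 0 + 2(347.4) = 694.8
Total out = 1651 kmol/h; y_B = 889.2 / 1651 = 0.5386.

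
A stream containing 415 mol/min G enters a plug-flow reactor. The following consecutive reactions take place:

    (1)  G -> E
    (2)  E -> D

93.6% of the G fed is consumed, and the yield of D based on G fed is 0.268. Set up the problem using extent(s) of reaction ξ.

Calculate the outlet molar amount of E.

Conversion of G: G consumed = 1ξ₁ = 0.936 × 415 → ξ₁ = 388.4 mol/min.
Yield of D: 1ξ₂ / 415 = 0.268 → ξ₂ = 111.2 mol/min.
Outlet amounts (n = n₀ + Σ ν·ξ):
  G: 415 − 1(388.4) = 26.56
  E: 0 + 1(388.4) − 1(111.2) = 277.2
  D: 0 + 1(111.2) = 111.2

277 mol/min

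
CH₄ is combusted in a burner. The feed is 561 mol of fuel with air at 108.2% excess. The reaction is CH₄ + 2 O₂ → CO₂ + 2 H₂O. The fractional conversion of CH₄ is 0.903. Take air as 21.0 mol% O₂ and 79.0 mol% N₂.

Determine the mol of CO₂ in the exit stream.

Stoichiometric O₂ = 2 × 561 = 1122 mol; O₂ fed = 1122 × 2.082 = 2336 mol.
N₂ fed = 2336 × 79/21 = 8788 mol.
Fuel reacted = 0.903 × 561 → ξ = 506.6 mol.
Outlet (n = n₀ + ν ξ):
  CH₄: 561 − 1(506.6) = 54.42
  O₂: 2336 − 2(506.6) = 1323
  N₂: 8788 (inert)
  CO₂: 0 + 1(506.6) = 506.6
  H₂O: 0 + 2(506.6) = 1013

507 mol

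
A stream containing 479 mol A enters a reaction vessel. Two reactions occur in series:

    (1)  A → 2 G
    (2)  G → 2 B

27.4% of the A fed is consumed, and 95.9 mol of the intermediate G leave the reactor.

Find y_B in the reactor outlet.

0.429

Conversion of A: A consumed = 1ξ₁ = 0.274 × 479 → ξ₁ = 131.2 mol.
G balance: n_G = 0 + 2ξ₁ − 1ξ₂ = 95.9 → ξ₂ = (2·131.2 − 95.9)/1 = 166.6 mol.
Outlet amounts (n = n₀ + Σ ν·ξ):
  A: 479 − 1(131.2) = 347.8
  G: 0 + 2(131.2) − 1(166.6) = 95.9
  B: 0 + 2(166.6) = 333.2
Total out = 776.8 mol; y_B = 333.2 / 776.8 = 0.4289.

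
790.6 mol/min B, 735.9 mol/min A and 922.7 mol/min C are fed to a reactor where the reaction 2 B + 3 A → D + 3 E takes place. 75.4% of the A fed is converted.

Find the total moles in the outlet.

2260 mol/min

A reacted = 0.754 × 735.9 = 554.9 mol/min; ν_A = −3, so ξ = 554.9/3 = 185 mol/min.
Outlet amounts (n = n₀ + ν ξ):
  B: 790.6 − 2(185) = 420.7
  A: 735.9 − 3(185) = 181
  D: 0 + 1(185) = 185
  E: 0 + 3(185) = 554.9
  C: 922.7 (inert)
Total out = 420.7 + 181 + 185 + 554.9 + 922.7 = 2264 mol/min.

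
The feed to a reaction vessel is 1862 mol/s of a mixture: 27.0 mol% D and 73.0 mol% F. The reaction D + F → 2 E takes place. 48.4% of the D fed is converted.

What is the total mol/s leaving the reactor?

D reacted = 0.484 × 502.7 = 243.3 mol/s; ν_D = −1, so ξ = 243.3/1 = 243.3 mol/s.
Outlet amounts (n = n₀ + ν ξ):
  D: 502.7 − 1(243.3) = 259.4
  F: 1359 − 1(243.3) = 1116
  E: 0 + 2(243.3) = 486.7
Total out = 259.4 + 1116 + 486.7 = 1862 mol/s.

1860 mol/s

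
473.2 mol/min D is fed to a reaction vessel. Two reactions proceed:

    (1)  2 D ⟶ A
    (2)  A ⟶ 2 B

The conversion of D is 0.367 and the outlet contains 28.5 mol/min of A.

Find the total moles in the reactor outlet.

Conversion of D: D consumed = 2ξ₁ = 0.367 × 473.2 → ξ₁ = 86.83 mol/min.
A balance: n_A = 0 + 1ξ₁ − 1ξ₂ = 28.5 → ξ₂ = (1·86.83 − 28.5)/1 = 58.33 mol/min.
Outlet amounts (n = n₀ + Σ ν·ξ):
  D: 473.2 − 2(86.83) = 299.5
  A: 0 + 1(86.83) − 1(58.33) = 28.5
  B: 0 + 2(58.33) = 116.7
Total out = 299.5 + 28.5 + 116.7 = 444.7 mol/min.

445 mol/min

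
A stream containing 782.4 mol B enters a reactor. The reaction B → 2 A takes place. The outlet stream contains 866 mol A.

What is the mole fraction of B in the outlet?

0.287

For A: n = n₀ + 2ξ → 866 = 0 + 2ξ, giving ξ = 433 mol.
Outlet amounts (n = n₀ + ν ξ):
  B: 782.4 − 1(433) = 349.4
  A: 0 + 2(433) = 866
Total out = 1215 mol; y_B = 349.4 / 1215 = 0.2875.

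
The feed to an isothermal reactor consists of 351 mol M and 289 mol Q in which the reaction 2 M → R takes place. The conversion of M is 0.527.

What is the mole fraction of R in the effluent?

0.169

M reacted = 0.527 × 351 = 185 mol; ν_M = −2, so ξ = 185/2 = 92.49 mol.
Outlet amounts (n = n₀ + ν ξ):
  M: 351 − 2(92.49) = 166
  R: 0 + 1(92.49) = 92.49
  Q: 289 (inert)
Total out = 547.5 mol; y_R = 92.49 / 547.5 = 0.1689.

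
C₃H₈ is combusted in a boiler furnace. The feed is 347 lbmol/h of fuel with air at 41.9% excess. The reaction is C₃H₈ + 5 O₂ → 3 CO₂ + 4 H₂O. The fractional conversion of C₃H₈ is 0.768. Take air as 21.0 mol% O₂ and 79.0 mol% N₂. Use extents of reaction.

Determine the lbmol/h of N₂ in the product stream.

9260 lbmol/h

Stoichiometric O₂ = 5 × 347 = 1735 lbmol/h; O₂ fed = 1735 × 1.419 = 2462 lbmol/h.
N₂ fed = 2462 × 79/21 = 9262 lbmol/h.
Fuel reacted = 0.768 × 347 → ξ = 266.5 lbmol/h.
Outlet (n = n₀ + ν ξ):
  C₃H₈: 347 − 1(266.5) = 80.5
  O₂: 2462 − 5(266.5) = 1129
  N₂: 9262 (inert)
  CO₂: 0 + 3(266.5) = 799.5
  H₂O: 0 + 4(266.5) = 1066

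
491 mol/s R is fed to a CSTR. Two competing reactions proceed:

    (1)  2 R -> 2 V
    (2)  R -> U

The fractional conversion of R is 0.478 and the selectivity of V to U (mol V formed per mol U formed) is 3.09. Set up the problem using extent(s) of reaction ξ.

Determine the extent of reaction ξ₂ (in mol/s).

ξ₂ = 57.4 mol/s

Conversion of R: R consumed = 0.478 × 491 = 234.7 mol/s = 2ξ₁ + 1ξ₂.
Selectivity: 2ξ₁ / (1ξ₂) = 3.09 → ξ₁ = 1.545 ξ₂.
Substitute: (2·1.545 + 1) ξ₂ = 234.7 → ξ₂ = 57.38 mol/s, ξ₁ = 88.66 mol/s.
Outlet amounts (n = n₀ + Σ ν·ξ):
  R: 491 − 2(88.66) − 1(57.38) = 256.3
  V: 0 + 2(88.66) = 177.3
  U: 0 + 1(57.38) = 57.38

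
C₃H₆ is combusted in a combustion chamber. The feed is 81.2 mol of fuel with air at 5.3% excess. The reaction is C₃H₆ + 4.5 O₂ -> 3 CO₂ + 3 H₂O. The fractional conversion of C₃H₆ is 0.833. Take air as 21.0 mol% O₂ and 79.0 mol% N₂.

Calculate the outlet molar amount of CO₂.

Stoichiometric O₂ = 4.5 × 81.2 = 365.4 mol; O₂ fed = 365.4 × 1.053 = 384.8 mol.
N₂ fed = 384.8 × 79/21 = 1447 mol.
Fuel reacted = 0.833 × 81.2 → ξ = 67.64 mol.
Outlet (n = n₀ + ν ξ):
  C₃H₆: 81.2 − 1(67.64) = 13.56
  O₂: 384.8 − 4.5(67.64) = 80.39
  N₂: 1447 (inert)
  CO₂: 0 + 3(67.64) = 202.9
  H₂O: 0 + 3(67.64) = 202.9

203 mol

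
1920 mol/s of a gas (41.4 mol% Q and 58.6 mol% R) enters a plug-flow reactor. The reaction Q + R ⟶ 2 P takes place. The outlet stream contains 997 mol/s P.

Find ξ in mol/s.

ξ = 498 mol/s

For P: n = n₀ + 2ξ → 997 = 0 + 2ξ, giving ξ = 498.5 mol/s.
Outlet amounts (n = n₀ + ν ξ):
  Q: 794.9 − 1(498.5) = 296.4
  R: 1125 − 1(498.5) = 626.6
  P: 0 + 2(498.5) = 997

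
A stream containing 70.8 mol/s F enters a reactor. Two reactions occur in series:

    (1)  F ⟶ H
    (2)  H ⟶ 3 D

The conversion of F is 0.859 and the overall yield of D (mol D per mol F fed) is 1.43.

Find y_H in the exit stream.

Conversion of F: F consumed = 1ξ₁ = 0.859 × 70.8 → ξ₁ = 60.82 mol/s.
Yield of D: 3ξ₂ / 70.8 = 1.43 → ξ₂ = 33.75 mol/s.
Outlet amounts (n = n₀ + Σ ν·ξ):
  F: 70.8 − 1(60.82) = 9.983
  H: 0 + 1(60.82) − 1(33.75) = 27.07
  D: 0 + 3(33.75) = 101.2
Total out = 138.3 mol/s; y_H = 27.07 / 138.3 = 0.1957.

0.196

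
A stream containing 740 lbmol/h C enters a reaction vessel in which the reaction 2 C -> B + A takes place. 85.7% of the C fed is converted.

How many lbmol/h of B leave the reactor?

317 lbmol/h

C reacted = 0.857 × 740 = 634.2 lbmol/h; ν_C = −2, so ξ = 634.2/2 = 317.1 lbmol/h.
Outlet amounts (n = n₀ + ν ξ):
  C: 740 − 2(317.1) = 105.8
  B: 0 + 1(317.1) = 317.1
  A: 0 + 1(317.1) = 317.1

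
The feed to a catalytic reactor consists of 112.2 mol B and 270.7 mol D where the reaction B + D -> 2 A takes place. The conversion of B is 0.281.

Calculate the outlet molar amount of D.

B reacted = 0.281 × 112.2 = 31.53 mol; ν_B = −1, so ξ = 31.53/1 = 31.53 mol.
Outlet amounts (n = n₀ + ν ξ):
  B: 112.2 − 1(31.53) = 80.67
  D: 270.7 − 1(31.53) = 239.2
  A: 0 + 2(31.53) = 63.06

239 mol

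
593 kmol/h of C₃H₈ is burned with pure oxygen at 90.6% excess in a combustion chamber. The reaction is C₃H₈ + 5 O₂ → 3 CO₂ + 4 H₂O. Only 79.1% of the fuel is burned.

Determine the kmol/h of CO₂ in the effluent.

1410 kmol/h

Stoichiometric O₂ = 5 × 593 = 2965 kmol/h; O₂ fed = 2965 × 1.906 = 5651 kmol/h.
Fuel reacted = 0.791 × 593 → ξ = 469.1 kmol/h.
Outlet (n = n₀ + ν ξ):
  C₃H₈: 593 − 1(469.1) = 123.9
  O₂: 5651 − 5(469.1) = 3306
  CO₂: 0 + 3(469.1) = 1407
  H₂O: 0 + 4(469.1) = 1876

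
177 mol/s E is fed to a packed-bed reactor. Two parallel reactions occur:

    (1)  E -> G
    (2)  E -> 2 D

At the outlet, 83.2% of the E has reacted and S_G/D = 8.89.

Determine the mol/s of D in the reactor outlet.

15.7 mol/s

Conversion of E: E consumed = 0.832 × 177 = 147.3 mol/s = 1ξ₁ + 1ξ₂.
Selectivity: 1ξ₁ / (2ξ₂) = 8.89 → ξ₁ = 17.78 ξ₂.
Substitute: (1·17.78 + 1) ξ₂ = 147.3 → ξ₂ = 7.842 mol/s, ξ₁ = 139.4 mol/s.
Outlet amounts (n = n₀ + Σ ν·ξ):
  E: 177 − 1(139.4) − 1(7.842) = 29.74
  G: 0 + 1(139.4) = 139.4
  D: 0 + 2(7.842) = 15.68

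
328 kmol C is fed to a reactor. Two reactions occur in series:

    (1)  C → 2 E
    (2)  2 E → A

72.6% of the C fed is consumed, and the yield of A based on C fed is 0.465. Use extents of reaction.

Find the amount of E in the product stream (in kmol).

Conversion of C: C consumed = 1ξ₁ = 0.726 × 328 → ξ₁ = 238.1 kmol.
Yield of A: 1ξ₂ / 328 = 0.465 → ξ₂ = 152.5 kmol.
Outlet amounts (n = n₀ + Σ ν·ξ):
  C: 328 − 1(238.1) = 89.87
  E: 0 + 2(238.1) − 2(152.5) = 171.2
  A: 0 + 1(152.5) = 152.5

171 kmol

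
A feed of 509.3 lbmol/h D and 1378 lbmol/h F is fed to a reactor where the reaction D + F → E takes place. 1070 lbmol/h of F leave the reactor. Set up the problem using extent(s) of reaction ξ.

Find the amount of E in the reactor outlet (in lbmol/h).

308 lbmol/h

For F: n = n₀ − 1ξ → 1070 = 1378 − 1ξ, giving ξ = 308 lbmol/h.
Outlet amounts (n = n₀ + ν ξ):
  D: 509.3 − 1(308) = 201.3
  F: 1378 − 1(308) = 1070
  E: 0 + 1(308) = 308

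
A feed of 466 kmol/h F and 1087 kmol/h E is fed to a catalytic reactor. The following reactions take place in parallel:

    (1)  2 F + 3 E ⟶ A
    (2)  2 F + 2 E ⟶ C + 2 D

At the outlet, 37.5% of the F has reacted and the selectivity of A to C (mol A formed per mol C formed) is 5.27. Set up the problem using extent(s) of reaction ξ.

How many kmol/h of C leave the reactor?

Conversion of F: F consumed = 0.375 × 466 = 174.8 kmol/h = 2ξ₁ + 2ξ₂.
Selectivity: 1ξ₁ / (1ξ₂) = 5.27 → ξ₁ = 5.27 ξ₂.
Substitute: (2·5.27 + 2) ξ₂ = 174.8 → ξ₂ = 13.94 kmol/h, ξ₁ = 73.44 kmol/h.
Outlet amounts (n = n₀ + Σ ν·ξ):
  F: 466 − 2(73.44) − 2(13.94) = 291.2
  E: 1087 − 3(73.44) − 2(13.94) = 838.8
  A: 0 + 1(73.44) = 73.44
  C: 0 + 1(13.94) = 13.94
  D: 0 + 2(13.94) = 27.87

13.9 kmol/h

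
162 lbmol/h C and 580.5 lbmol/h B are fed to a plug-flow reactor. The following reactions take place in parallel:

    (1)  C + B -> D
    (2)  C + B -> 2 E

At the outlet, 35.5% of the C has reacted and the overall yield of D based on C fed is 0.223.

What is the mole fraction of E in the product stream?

Yield of D: 1ξ₁ / 162 = 0.223 → ξ₁ = 36.13 lbmol/h.
Conversion of C: 1ξ₁ + 1ξ₂ = 0.355 × 162 = 57.51 → ξ₂ = 21.38 lbmol/h.
Outlet amounts (n = n₀ + Σ ν·ξ):
  C: 162 − 1(36.13) − 1(21.38) = 104.5
  B: 580.5 − 1(36.13) − 1(21.38) = 523
  D: 0 + 1(36.13) = 36.13
  E: 0 + 2(21.38) = 42.77
Total out = 706.4 lbmol/h; y_E = 42.77 / 706.4 = 0.06055.

0.0605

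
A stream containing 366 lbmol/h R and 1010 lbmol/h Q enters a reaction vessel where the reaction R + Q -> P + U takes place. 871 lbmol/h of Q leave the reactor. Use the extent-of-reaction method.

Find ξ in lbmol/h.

ξ = 139 lbmol/h

For Q: n = n₀ − 1ξ → 871 = 1010 − 1ξ, giving ξ = 139 lbmol/h.
Outlet amounts (n = n₀ + ν ξ):
  R: 366 − 1(139) = 227
  Q: 1010 − 1(139) = 871
  P: 0 + 1(139) = 139
  U: 0 + 1(139) = 139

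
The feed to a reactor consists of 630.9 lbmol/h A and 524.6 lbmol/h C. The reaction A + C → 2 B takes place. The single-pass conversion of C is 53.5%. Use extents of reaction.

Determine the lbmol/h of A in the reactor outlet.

350 lbmol/h

C reacted = 0.535 × 524.6 = 280.7 lbmol/h; ν_C = −1, so ξ = 280.7/1 = 280.7 lbmol/h.
Outlet amounts (n = n₀ + ν ξ):
  A: 630.9 − 1(280.7) = 350.2
  C: 524.6 − 1(280.7) = 243.9
  B: 0 + 2(280.7) = 561.3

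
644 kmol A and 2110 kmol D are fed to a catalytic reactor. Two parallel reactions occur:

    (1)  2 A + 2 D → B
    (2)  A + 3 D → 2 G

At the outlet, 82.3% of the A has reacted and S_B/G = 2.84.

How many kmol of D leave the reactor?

Conversion of A: A consumed = 0.823 × 644 = 530 kmol = 2ξ₁ + 1ξ₂.
Selectivity: 1ξ₁ / (2ξ₂) = 2.84 → ξ₁ = 5.68 ξ₂.
Substitute: (2·5.68 + 1) ξ₂ = 530 → ξ₂ = 42.88 kmol, ξ₁ = 243.6 kmol.
Outlet amounts (n = n₀ + Σ ν·ξ):
  A: 644 − 2(243.6) − 1(42.88) = 114
  D: 2110 − 2(243.6) − 3(42.88) = 1494
  B: 0 + 1(243.6) = 243.6
  G: 0 + 2(42.88) = 85.76

1490 kmol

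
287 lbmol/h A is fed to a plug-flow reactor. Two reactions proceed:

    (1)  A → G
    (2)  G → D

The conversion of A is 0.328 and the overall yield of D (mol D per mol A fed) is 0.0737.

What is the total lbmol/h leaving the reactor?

287 lbmol/h

Conversion of A: A consumed = 1ξ₁ = 0.328 × 287 → ξ₁ = 94.14 lbmol/h.
Yield of D: 1ξ₂ / 287 = 0.0737 → ξ₂ = 21.15 lbmol/h.
Outlet amounts (n = n₀ + Σ ν·ξ):
  A: 287 − 1(94.14) = 192.9
  G: 0 + 1(94.14) − 1(21.15) = 72.98
  D: 0 + 1(21.15) = 21.15
Total out = 192.9 + 72.98 + 21.15 = 287 lbmol/h.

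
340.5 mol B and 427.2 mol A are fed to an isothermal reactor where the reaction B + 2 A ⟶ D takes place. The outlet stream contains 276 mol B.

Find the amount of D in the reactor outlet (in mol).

64.5 mol

For B: n = n₀ − 1ξ → 276 = 340.5 − 1ξ, giving ξ = 64.5 mol.
Outlet amounts (n = n₀ + ν ξ):
  B: 340.5 − 1(64.5) = 276
  A: 427.2 − 2(64.5) = 298.2
  D: 0 + 1(64.5) = 64.5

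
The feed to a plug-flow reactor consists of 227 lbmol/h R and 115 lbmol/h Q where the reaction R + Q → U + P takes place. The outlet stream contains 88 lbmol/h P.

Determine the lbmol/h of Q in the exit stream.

27 lbmol/h

For P: n = n₀ + 1ξ → 88 = 0 + 1ξ, giving ξ = 88 lbmol/h.
Outlet amounts (n = n₀ + ν ξ):
  R: 227 − 1(88) = 139
  Q: 115 − 1(88) = 27
  U: 0 + 1(88) = 88
  P: 0 + 1(88) = 88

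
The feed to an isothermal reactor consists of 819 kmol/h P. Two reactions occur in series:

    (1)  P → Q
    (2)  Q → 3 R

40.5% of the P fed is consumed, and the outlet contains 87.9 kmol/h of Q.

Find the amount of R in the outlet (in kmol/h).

731 kmol/h

Conversion of P: P consumed = 1ξ₁ = 0.405 × 819 → ξ₁ = 331.7 kmol/h.
Q balance: n_Q = 0 + 1ξ₁ − 1ξ₂ = 87.9 → ξ₂ = (1·331.7 − 87.9)/1 = 243.8 kmol/h.
Outlet amounts (n = n₀ + Σ ν·ξ):
  P: 819 − 1(331.7) = 487.3
  Q: 0 + 1(331.7) − 1(243.8) = 87.9
  R: 0 + 3(243.8) = 731.4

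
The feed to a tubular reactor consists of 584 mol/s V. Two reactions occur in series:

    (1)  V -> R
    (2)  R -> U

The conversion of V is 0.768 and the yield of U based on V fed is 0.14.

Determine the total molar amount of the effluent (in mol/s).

584 mol/s

Conversion of V: V consumed = 1ξ₁ = 0.768 × 584 → ξ₁ = 448.5 mol/s.
Yield of U: 1ξ₂ / 584 = 0.14 → ξ₂ = 81.76 mol/s.
Outlet amounts (n = n₀ + Σ ν·ξ):
  V: 584 − 1(448.5) = 135.5
  R: 0 + 1(448.5) − 1(81.76) = 366.8
  U: 0 + 1(81.76) = 81.76
Total out = 135.5 + 366.8 + 81.76 = 584 mol/s.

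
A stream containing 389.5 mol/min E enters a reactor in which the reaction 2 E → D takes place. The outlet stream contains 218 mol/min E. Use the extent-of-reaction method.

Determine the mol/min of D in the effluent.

For E: n = n₀ − 2ξ → 218 = 389.5 − 2ξ, giving ξ = 85.75 mol/min.
Outlet amounts (n = n₀ + ν ξ):
  E: 389.5 − 2(85.75) = 218
  D: 0 + 1(85.75) = 85.75

85.8 mol/min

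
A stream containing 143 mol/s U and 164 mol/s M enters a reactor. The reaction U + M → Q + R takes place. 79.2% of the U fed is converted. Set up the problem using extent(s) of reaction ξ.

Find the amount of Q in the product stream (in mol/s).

113 mol/s

U reacted = 0.792 × 143 = 113.3 mol/s; ν_U = −1, so ξ = 113.3/1 = 113.3 mol/s.
Outlet amounts (n = n₀ + ν ξ):
  U: 143 − 1(113.3) = 29.74
  M: 164 − 1(113.3) = 50.74
  Q: 0 + 1(113.3) = 113.3
  R: 0 + 1(113.3) = 113.3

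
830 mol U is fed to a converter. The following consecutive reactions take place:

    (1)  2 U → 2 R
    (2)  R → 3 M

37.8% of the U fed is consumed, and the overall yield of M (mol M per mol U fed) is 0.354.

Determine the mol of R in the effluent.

216 mol

Conversion of U: U consumed = 2ξ₁ = 0.378 × 830 → ξ₁ = 156.9 mol.
Yield of M: 3ξ₂ / 830 = 0.354 → ξ₂ = 97.94 mol.
Outlet amounts (n = n₀ + Σ ν·ξ):
  U: 830 − 2(156.9) = 516.3
  R: 0 + 2(156.9) − 1(97.94) = 215.8
  M: 0 + 3(97.94) = 293.8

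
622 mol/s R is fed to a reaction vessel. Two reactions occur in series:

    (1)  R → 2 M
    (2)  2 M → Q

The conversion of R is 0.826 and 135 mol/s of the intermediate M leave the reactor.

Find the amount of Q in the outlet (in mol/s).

446 mol/s

Conversion of R: R consumed = 1ξ₁ = 0.826 × 622 → ξ₁ = 513.8 mol/s.
M balance: n_M = 0 + 2ξ₁ − 2ξ₂ = 135 → ξ₂ = (2·513.8 − 135)/2 = 446.3 mol/s.
Outlet amounts (n = n₀ + Σ ν·ξ):
  R: 622 − 1(513.8) = 108.2
  M: 0 + 2(513.8) − 2(446.3) = 135
  Q: 0 + 1(446.3) = 446.3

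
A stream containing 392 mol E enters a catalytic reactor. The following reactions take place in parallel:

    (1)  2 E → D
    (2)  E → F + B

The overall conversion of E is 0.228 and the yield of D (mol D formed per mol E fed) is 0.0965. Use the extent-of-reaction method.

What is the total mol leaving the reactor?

368 mol

Yield of D: 1ξ₁ / 392 = 0.0965 → ξ₁ = 37.83 mol.
Conversion of E: 2ξ₁ + 1ξ₂ = 0.228 × 392 = 89.38 → ξ₂ = 13.72 mol.
Outlet amounts (n = n₀ + Σ ν·ξ):
  E: 392 − 2(37.83) − 1(13.72) = 302.6
  D: 0 + 1(37.83) = 37.83
  F: 0 + 1(13.72) = 13.72
  B: 0 + 1(13.72) = 13.72
Total out = 302.6 + 37.83 + 13.72 + 13.72 = 367.9 mol.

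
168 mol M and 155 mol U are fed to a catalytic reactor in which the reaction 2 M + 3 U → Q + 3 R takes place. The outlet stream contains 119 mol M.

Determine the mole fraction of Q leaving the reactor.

0.0821

For M: n = n₀ − 2ξ → 119 = 168 − 2ξ, giving ξ = 24.5 mol.
Outlet amounts (n = n₀ + ν ξ):
  M: 168 − 2(24.5) = 119
  U: 155 − 3(24.5) = 81.5
  Q: 0 + 1(24.5) = 24.5
  R: 0 + 3(24.5) = 73.5
Total out = 298.5 mol; y_Q = 24.5 / 298.5 = 0.08208.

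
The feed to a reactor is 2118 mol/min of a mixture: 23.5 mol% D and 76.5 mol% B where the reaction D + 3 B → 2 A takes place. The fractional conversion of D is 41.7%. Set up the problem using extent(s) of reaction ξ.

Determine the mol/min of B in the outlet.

998 mol/min

D reacted = 0.417 × 497.7 = 207.6 mol/min; ν_D = −1, so ξ = 207.6/1 = 207.6 mol/min.
Outlet amounts (n = n₀ + ν ξ):
  D: 497.7 − 1(207.6) = 290.2
  B: 1620 − 3(207.6) = 997.6
  A: 0 + 2(207.6) = 415.1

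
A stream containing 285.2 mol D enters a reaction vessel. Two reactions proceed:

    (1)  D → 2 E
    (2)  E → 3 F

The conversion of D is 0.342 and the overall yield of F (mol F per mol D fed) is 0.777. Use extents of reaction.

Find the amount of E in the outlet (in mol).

121 mol

Conversion of D: D consumed = 1ξ₁ = 0.342 × 285.2 → ξ₁ = 97.54 mol.
Yield of F: 3ξ₂ / 285.2 = 0.777 → ξ₂ = 73.87 mol.
Outlet amounts (n = n₀ + Σ ν·ξ):
  D: 285.2 − 1(97.54) = 187.7
  E: 0 + 2(97.54) − 1(73.87) = 121.2
  F: 0 + 3(73.87) = 221.6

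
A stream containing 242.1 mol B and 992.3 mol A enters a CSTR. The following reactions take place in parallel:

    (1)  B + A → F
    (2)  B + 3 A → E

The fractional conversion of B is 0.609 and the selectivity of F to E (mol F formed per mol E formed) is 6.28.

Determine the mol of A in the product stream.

Conversion of B: B consumed = 0.609 × 242.1 = 147.4 mol = 1ξ₁ + 1ξ₂.
Selectivity: 1ξ₁ / (1ξ₂) = 6.28 → ξ₁ = 6.28 ξ₂.
Substitute: (1·6.28 + 1) ξ₂ = 147.4 → ξ₂ = 20.25 mol, ξ₁ = 127.2 mol.
Outlet amounts (n = n₀ + Σ ν·ξ):
  B: 242.1 − 1(127.2) − 1(20.25) = 94.66
  A: 992.3 − 1(127.2) − 3(20.25) = 804.4
  F: 0 + 1(127.2) = 127.2
  E: 0 + 1(20.25) = 20.25

804 mol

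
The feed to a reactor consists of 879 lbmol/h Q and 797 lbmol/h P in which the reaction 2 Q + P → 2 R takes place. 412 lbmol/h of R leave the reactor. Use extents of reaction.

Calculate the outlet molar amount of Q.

467 lbmol/h

For R: n = n₀ + 2ξ → 412 = 0 + 2ξ, giving ξ = 206 lbmol/h.
Outlet amounts (n = n₀ + ν ξ):
  Q: 879 − 2(206) = 467
  P: 797 − 1(206) = 591
  R: 0 + 2(206) = 412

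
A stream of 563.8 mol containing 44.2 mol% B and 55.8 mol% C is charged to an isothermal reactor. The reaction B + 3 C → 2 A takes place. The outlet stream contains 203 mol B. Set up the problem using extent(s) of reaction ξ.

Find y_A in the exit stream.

0.196

For B: n = n₀ − 1ξ → 203 = 249.2 − 1ξ, giving ξ = 46.2 mol.
Outlet amounts (n = n₀ + ν ξ):
  B: 249.2 − 1(46.2) = 203
  C: 314.6 − 3(46.2) = 176
  A: 0 + 2(46.2) = 92.4
Total out = 471.4 mol; y_A = 92.4 / 471.4 = 0.196.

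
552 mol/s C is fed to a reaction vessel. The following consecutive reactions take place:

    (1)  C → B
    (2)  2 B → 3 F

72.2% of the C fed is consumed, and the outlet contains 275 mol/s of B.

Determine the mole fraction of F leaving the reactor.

0.302

Conversion of C: C consumed = 1ξ₁ = 0.722 × 552 → ξ₁ = 398.5 mol/s.
B balance: n_B = 0 + 1ξ₁ − 2ξ₂ = 275 → ξ₂ = (1·398.5 − 275)/2 = 61.77 mol/s.
Outlet amounts (n = n₀ + Σ ν·ξ):
  C: 552 − 1(398.5) = 153.5
  B: 0 + 1(398.5) − 2(61.77) = 275
  F: 0 + 3(61.77) = 185.3
Total out = 613.8 mol/s; y_F = 185.3 / 613.8 = 0.3019.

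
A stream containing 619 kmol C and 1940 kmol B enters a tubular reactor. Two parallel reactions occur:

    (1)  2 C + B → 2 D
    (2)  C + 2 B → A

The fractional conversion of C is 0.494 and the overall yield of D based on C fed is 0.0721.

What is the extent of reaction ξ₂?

ξ₂ = 261 kmol

Yield of D: 2ξ₁ / 619 = 0.0721 → ξ₁ = 22.31 kmol.
Conversion of C: 2ξ₁ + 1ξ₂ = 0.494 × 619 = 305.8 → ξ₂ = 261.2 kmol.
Outlet amounts (n = n₀ + Σ ν·ξ):
  C: 619 − 2(22.31) − 1(261.2) = 313.2
  B: 1940 − 1(22.31) − 2(261.2) = 1395
  D: 0 + 2(22.31) = 44.63
  A: 0 + 1(261.2) = 261.2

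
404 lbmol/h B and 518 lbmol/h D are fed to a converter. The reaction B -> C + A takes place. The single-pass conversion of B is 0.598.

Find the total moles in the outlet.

B reacted = 0.598 × 404 = 241.6 lbmol/h; ν_B = −1, so ξ = 241.6/1 = 241.6 lbmol/h.
Outlet amounts (n = n₀ + ν ξ):
  B: 404 − 1(241.6) = 162.4
  C: 0 + 1(241.6) = 241.6
  A: 0 + 1(241.6) = 241.6
  D: 518 (inert)
Total out = 162.4 + 241.6 + 241.6 + 518 = 1164 lbmol/h.

1160 lbmol/h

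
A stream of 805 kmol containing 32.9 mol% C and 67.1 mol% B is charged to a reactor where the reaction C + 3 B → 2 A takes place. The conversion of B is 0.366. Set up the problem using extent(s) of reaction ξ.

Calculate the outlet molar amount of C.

199 kmol

B reacted = 0.366 × 540.2 = 197.7 kmol; ν_B = −3, so ξ = 197.7/3 = 65.9 kmol.
Outlet amounts (n = n₀ + ν ξ):
  C: 264.8 − 1(65.9) = 198.9
  B: 540.2 − 3(65.9) = 342.5
  A: 0 + 2(65.9) = 131.8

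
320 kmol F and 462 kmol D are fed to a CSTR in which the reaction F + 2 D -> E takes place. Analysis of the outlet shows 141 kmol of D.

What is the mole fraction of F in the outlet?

0.346

For D: n = n₀ − 2ξ → 141 = 462 − 2ξ, giving ξ = 160.5 kmol.
Outlet amounts (n = n₀ + ν ξ):
  F: 320 − 1(160.5) = 159.5
  D: 462 − 2(160.5) = 141
  E: 0 + 1(160.5) = 160.5
Total out = 461 kmol; y_F = 159.5 / 461 = 0.346.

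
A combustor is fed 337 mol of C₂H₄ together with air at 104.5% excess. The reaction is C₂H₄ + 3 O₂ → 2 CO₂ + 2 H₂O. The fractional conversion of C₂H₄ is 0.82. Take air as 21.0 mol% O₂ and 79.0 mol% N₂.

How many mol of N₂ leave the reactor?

7780 mol

Stoichiometric O₂ = 3 × 337 = 1011 mol; O₂ fed = 1011 × 2.045 = 2067 mol.
N₂ fed = 2067 × 79/21 = 7778 mol.
Fuel reacted = 0.82 × 337 → ξ = 276.3 mol.
Outlet (n = n₀ + ν ξ):
  C₂H₄: 337 − 1(276.3) = 60.66
  O₂: 2067 − 3(276.3) = 1238
  N₂: 7778 (inert)
  CO₂: 0 + 2(276.3) = 552.7
  H₂O: 0 + 2(276.3) = 552.7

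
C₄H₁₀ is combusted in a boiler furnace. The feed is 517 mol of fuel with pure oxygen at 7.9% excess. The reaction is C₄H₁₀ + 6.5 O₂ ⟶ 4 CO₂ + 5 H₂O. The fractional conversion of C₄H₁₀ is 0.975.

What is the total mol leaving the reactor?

Stoichiometric O₂ = 6.5 × 517 = 3360 mol; O₂ fed = 3360 × 1.079 = 3626 mol.
Fuel reacted = 0.975 × 517 → ξ = 504.1 mol.
Outlet (n = n₀ + ν ξ):
  C₄H₁₀: 517 − 1(504.1) = 12.93
  O₂: 3626 − 6.5(504.1) = 349.5
  CO₂: 0 + 4(504.1) = 2016
  H₂O: 0 + 5(504.1) = 2520
Total out = 12.93 + 349.5 + 2016 + 2520 = 4899 mol.

4900 mol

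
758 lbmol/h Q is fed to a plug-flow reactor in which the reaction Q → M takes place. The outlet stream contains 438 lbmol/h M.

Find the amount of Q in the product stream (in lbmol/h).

320 lbmol/h

For M: n = n₀ + 1ξ → 438 = 0 + 1ξ, giving ξ = 438 lbmol/h.
Outlet amounts (n = n₀ + ν ξ):
  Q: 758 − 1(438) = 320
  M: 0 + 1(438) = 438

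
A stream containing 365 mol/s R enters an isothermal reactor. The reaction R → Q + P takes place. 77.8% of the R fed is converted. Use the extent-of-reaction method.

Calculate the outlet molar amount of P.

284 mol/s

R reacted = 0.778 × 365 = 284 mol/s; ν_R = −1, so ξ = 284/1 = 284 mol/s.
Outlet amounts (n = n₀ + ν ξ):
  R: 365 − 1(284) = 81.03
  Q: 0 + 1(284) = 284
  P: 0 + 1(284) = 284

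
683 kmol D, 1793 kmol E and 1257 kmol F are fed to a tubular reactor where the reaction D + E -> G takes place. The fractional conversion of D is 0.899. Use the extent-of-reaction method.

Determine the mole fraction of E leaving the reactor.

D reacted = 0.899 × 683 = 614 kmol; ν_D = −1, so ξ = 614/1 = 614 kmol.
Outlet amounts (n = n₀ + ν ξ):
  D: 683 − 1(614) = 68.98
  E: 1793 − 1(614) = 1179
  G: 0 + 1(614) = 614
  F: 1257 (inert)
Total out = 3119 kmol; y_E = 1179 / 3119 = 0.378.

0.378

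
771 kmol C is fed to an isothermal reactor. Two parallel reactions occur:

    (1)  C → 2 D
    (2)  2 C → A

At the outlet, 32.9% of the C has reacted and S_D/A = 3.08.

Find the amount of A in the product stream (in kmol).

Conversion of C: C consumed = 0.329 × 771 = 253.7 kmol = 1ξ₁ + 2ξ₂.
Selectivity: 2ξ₁ / (1ξ₂) = 3.08 → ξ₁ = 1.54 ξ₂.
Substitute: (1·1.54 + 2) ξ₂ = 253.7 → ξ₂ = 71.66 kmol, ξ₁ = 110.3 kmol.
Outlet amounts (n = n₀ + Σ ν·ξ):
  C: 771 − 1(110.3) − 2(71.66) = 517.3
  D: 0 + 2(110.3) = 220.7
  A: 0 + 1(71.66) = 71.66

71.7 kmol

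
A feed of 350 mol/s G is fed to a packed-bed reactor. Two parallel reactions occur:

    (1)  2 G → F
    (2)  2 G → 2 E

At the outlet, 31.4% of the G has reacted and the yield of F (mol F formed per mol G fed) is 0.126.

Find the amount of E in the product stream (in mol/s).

Yield of F: 1ξ₁ / 350 = 0.126 → ξ₁ = 44.1 mol/s.
Conversion of G: 2ξ₁ + 2ξ₂ = 0.314 × 350 = 109.9 → ξ₂ = 10.85 mol/s.
Outlet amounts (n = n₀ + Σ ν·ξ):
  G: 350 − 2(44.1) − 2(10.85) = 240.1
  F: 0 + 1(44.1) = 44.1
  E: 0 + 2(10.85) = 21.7

21.7 mol/s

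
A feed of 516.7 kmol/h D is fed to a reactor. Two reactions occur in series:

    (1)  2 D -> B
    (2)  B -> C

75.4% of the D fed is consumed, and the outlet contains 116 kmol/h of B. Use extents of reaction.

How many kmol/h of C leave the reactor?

Conversion of D: D consumed = 2ξ₁ = 0.754 × 516.7 → ξ₁ = 194.8 kmol/h.
B balance: n_B = 0 + 1ξ₁ − 1ξ₂ = 116 → ξ₂ = (1·194.8 − 116)/1 = 78.8 kmol/h.
Outlet amounts (n = n₀ + Σ ν·ξ):
  D: 516.7 − 2(194.8) = 127.1
  B: 0 + 1(194.8) − 1(78.8) = 116
  C: 0 + 1(78.8) = 78.8

78.8 kmol/h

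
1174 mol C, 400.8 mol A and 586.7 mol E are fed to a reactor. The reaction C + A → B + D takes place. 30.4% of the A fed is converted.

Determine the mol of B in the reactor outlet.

122 mol

A reacted = 0.304 × 400.8 = 121.8 mol; ν_A = −1, so ξ = 121.8/1 = 121.8 mol.
Outlet amounts (n = n₀ + ν ξ):
  C: 1174 − 1(121.8) = 1052
  A: 400.8 − 1(121.8) = 279
  B: 0 + 1(121.8) = 121.8
  D: 0 + 1(121.8) = 121.8
  E: 586.7 (inert)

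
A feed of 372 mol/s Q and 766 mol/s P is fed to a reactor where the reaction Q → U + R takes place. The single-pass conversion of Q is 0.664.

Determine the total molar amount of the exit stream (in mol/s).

1390 mol/s

Q reacted = 0.664 × 372 = 247 mol/s; ν_Q = −1, so ξ = 247/1 = 247 mol/s.
Outlet amounts (n = n₀ + ν ξ):
  Q: 372 − 1(247) = 125
  U: 0 + 1(247) = 247
  R: 0 + 1(247) = 247
  P: 766 (inert)
Total out = 125 + 247 + 247 + 766 = 1385 mol/s.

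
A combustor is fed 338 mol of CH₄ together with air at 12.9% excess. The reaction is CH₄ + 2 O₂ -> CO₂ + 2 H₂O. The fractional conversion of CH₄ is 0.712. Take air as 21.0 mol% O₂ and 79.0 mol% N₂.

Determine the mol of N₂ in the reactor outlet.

Stoichiometric O₂ = 2 × 338 = 676 mol; O₂ fed = 676 × 1.129 = 763.2 mol.
N₂ fed = 763.2 × 79/21 = 2871 mol.
Fuel reacted = 0.712 × 338 → ξ = 240.7 mol.
Outlet (n = n₀ + ν ξ):
  CH₄: 338 − 1(240.7) = 97.34
  O₂: 763.2 − 2(240.7) = 281.9
  N₂: 2871 (inert)
  CO₂: 0 + 1(240.7) = 240.7
  H₂O: 0 + 2(240.7) = 481.3

2870 mol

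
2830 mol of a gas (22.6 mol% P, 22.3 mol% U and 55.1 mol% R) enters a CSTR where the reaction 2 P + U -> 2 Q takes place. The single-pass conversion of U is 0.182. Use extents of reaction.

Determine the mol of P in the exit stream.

U reacted = 0.182 × 631.1 = 114.9 mol; ν_U = −1, so ξ = 114.9/1 = 114.9 mol.
Outlet amounts (n = n₀ + ν ξ):
  P: 639.6 − 2(114.9) = 409.9
  U: 631.1 − 1(114.9) = 516.2
  Q: 0 + 2(114.9) = 229.7
  R: 1559 (inert)

410 mol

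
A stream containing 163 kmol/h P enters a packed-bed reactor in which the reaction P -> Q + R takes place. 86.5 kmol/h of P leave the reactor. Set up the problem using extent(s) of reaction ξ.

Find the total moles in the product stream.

240 kmol/h

For P: n = n₀ − 1ξ → 86.5 = 163 − 1ξ, giving ξ = 76.5 kmol/h.
Outlet amounts (n = n₀ + ν ξ):
  P: 163 − 1(76.5) = 86.5
  Q: 0 + 1(76.5) = 76.5
  R: 0 + 1(76.5) = 76.5
Total out = 86.5 + 76.5 + 76.5 = 239.5 kmol/h.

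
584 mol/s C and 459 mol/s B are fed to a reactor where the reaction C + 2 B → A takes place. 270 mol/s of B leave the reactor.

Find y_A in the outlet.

For B: n = n₀ − 2ξ → 270 = 459 − 2ξ, giving ξ = 94.5 mol/s.
Outlet amounts (n = n₀ + ν ξ):
  C: 584 − 1(94.5) = 489.5
  B: 459 − 2(94.5) = 270
  A: 0 + 1(94.5) = 94.5
Total out = 854 mol/s; y_A = 94.5 / 854 = 0.1107.

0.111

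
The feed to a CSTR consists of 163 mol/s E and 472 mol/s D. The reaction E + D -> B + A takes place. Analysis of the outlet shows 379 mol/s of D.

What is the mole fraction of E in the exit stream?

For D: n = n₀ − 1ξ → 379 = 472 − 1ξ, giving ξ = 93 mol/s.
Outlet amounts (n = n₀ + ν ξ):
  E: 163 − 1(93) = 70
  D: 472 − 1(93) = 379
  B: 0 + 1(93) = 93
  A: 0 + 1(93) = 93
Total out = 635 mol/s; y_E = 70 / 635 = 0.1102.

0.11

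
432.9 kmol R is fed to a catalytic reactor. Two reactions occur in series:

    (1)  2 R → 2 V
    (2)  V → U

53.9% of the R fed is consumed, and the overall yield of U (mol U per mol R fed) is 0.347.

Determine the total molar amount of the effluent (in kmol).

433 kmol

Conversion of R: R consumed = 2ξ₁ = 0.539 × 432.9 → ξ₁ = 116.7 kmol.
Yield of U: 1ξ₂ / 432.9 = 0.347 → ξ₂ = 150.2 kmol.
Outlet amounts (n = n₀ + Σ ν·ξ):
  R: 432.9 − 2(116.7) = 199.6
  V: 0 + 2(116.7) − 1(150.2) = 83.12
  U: 0 + 1(150.2) = 150.2
Total out = 199.6 + 83.12 + 150.2 = 432.9 kmol.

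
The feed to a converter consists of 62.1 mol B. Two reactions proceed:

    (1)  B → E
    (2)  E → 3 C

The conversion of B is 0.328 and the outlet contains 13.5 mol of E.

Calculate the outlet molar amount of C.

20.6 mol

Conversion of B: B consumed = 1ξ₁ = 0.328 × 62.1 → ξ₁ = 20.37 mol.
E balance: n_E = 0 + 1ξ₁ − 1ξ₂ = 13.5 → ξ₂ = (1·20.37 − 13.5)/1 = 6.869 mol.
Outlet amounts (n = n₀ + Σ ν·ξ):
  B: 62.1 − 1(20.37) = 41.73
  E: 0 + 1(20.37) − 1(6.869) = 13.5
  C: 0 + 3(6.869) = 20.61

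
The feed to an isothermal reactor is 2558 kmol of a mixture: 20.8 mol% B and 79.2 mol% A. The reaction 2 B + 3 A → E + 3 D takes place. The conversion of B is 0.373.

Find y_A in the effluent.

B reacted = 0.373 × 532.1 = 198.5 kmol; ν_B = −2, so ξ = 198.5/2 = 99.23 kmol.
Outlet amounts (n = n₀ + ν ξ):
  B: 532.1 − 2(99.23) = 333.6
  A: 2026 − 3(99.23) = 1728
  E: 0 + 1(99.23) = 99.23
  D: 0 + 3(99.23) = 297.7
Total out = 2459 kmol; y_A = 1728 / 2459 = 0.7029.

0.703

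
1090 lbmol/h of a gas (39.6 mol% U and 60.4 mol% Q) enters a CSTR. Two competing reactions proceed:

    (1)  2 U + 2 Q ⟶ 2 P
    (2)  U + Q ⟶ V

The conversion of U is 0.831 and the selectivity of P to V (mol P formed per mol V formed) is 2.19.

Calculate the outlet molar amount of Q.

Conversion of U: U consumed = 0.831 × 431.6 = 358.7 lbmol/h = 2ξ₁ + 1ξ₂.
Selectivity: 2ξ₁ / (1ξ₂) = 2.19 → ξ₁ = 1.095 ξ₂.
Substitute: (2·1.095 + 1) ξ₂ = 358.7 → ξ₂ = 112.4 lbmol/h, ξ₁ = 123.1 lbmol/h.
Outlet amounts (n = n₀ + Σ ν·ξ):
  U: 431.6 − 2(123.1) − 1(112.4) = 72.95
  Q: 658.4 − 2(123.1) − 1(112.4) = 299.7
  P: 0 + 2(123.1) = 246.2
  V: 0 + 1(112.4) = 112.4

300 lbmol/h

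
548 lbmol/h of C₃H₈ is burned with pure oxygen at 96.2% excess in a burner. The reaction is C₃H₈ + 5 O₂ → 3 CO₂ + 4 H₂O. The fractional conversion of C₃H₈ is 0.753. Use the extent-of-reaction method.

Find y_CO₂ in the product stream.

Stoichiometric O₂ = 5 × 548 = 2740 lbmol/h; O₂ fed = 2740 × 1.962 = 5376 lbmol/h.
Fuel reacted = 0.753 × 548 → ξ = 412.6 lbmol/h.
Outlet (n = n₀ + ν ξ):
  C₃H₈: 548 − 1(412.6) = 135.4
  O₂: 5376 − 5(412.6) = 3313
  CO₂: 0 + 3(412.6) = 1238
  H₂O: 0 + 4(412.6) = 1651
Total out = 6337 lbmol/h; y_CO₂ = 1238 / 6337 = 0.1954.

0.195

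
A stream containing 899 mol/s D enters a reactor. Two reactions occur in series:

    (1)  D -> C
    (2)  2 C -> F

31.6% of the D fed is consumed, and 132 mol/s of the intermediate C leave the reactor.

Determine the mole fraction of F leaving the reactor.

Conversion of D: D consumed = 1ξ₁ = 0.316 × 899 → ξ₁ = 284.1 mol/s.
C balance: n_C = 0 + 1ξ₁ − 2ξ₂ = 132 → ξ₂ = (1·284.1 − 132)/2 = 76.04 mol/s.
Outlet amounts (n = n₀ + Σ ν·ξ):
  D: 899 − 1(284.1) = 614.9
  C: 0 + 1(284.1) − 2(76.04) = 132
  F: 0 + 1(76.04) = 76.04
Total out = 823 mol/s; y_F = 76.04 / 823 = 0.0924.

0.0924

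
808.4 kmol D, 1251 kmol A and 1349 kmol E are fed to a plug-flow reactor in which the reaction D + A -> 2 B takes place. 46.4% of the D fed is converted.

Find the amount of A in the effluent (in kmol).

D reacted = 0.464 × 808.4 = 375.1 kmol; ν_D = −1, so ξ = 375.1/1 = 375.1 kmol.
Outlet amounts (n = n₀ + ν ξ):
  D: 808.4 − 1(375.1) = 433.3
  A: 1251 − 1(375.1) = 875.9
  B: 0 + 2(375.1) = 750.2
  E: 1349 (inert)

876 kmol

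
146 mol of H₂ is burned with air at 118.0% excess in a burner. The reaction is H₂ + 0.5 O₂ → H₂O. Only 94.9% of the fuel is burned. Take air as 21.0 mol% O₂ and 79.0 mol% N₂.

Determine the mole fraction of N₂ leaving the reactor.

0.717

Stoichiometric O₂ = 0.5 × 146 = 73 mol; O₂ fed = 73 × 2.180 = 159.1 mol.
N₂ fed = 159.1 × 79/21 = 598.7 mol.
Fuel reacted = 0.949 × 146 → ξ = 138.6 mol.
Outlet (n = n₀ + ν ξ):
  H₂: 146 − 1(138.6) = 7.446
  O₂: 159.1 − 0.5(138.6) = 89.86
  N₂: 598.7 (inert)
  H₂O: 0 + 1(138.6) = 138.6
Total out = 834.5 mol; y_N₂ = 598.7 / 834.5 = 0.7174.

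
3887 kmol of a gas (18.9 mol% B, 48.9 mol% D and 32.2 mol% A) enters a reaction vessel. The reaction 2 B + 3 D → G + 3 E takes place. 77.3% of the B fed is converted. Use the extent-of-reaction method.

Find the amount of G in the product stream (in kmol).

284 kmol

B reacted = 0.773 × 734.6 = 567.9 kmol; ν_B = −2, so ξ = 567.9/2 = 283.9 kmol.
Outlet amounts (n = n₀ + ν ξ):
  B: 734.6 − 2(283.9) = 166.8
  D: 1901 − 3(283.9) = 1049
  G: 0 + 1(283.9) = 283.9
  E: 0 + 3(283.9) = 851.8
  A: 1252 (inert)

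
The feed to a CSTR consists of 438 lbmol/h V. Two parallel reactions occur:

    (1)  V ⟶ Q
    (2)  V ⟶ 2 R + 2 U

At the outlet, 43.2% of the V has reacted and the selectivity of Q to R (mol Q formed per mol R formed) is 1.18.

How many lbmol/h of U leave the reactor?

Conversion of V: V consumed = 0.432 × 438 = 189.2 lbmol/h = 1ξ₁ + 1ξ₂.
Selectivity: 1ξ₁ / (2ξ₂) = 1.18 → ξ₁ = 2.36 ξ₂.
Substitute: (1·2.36 + 1) ξ₂ = 189.2 → ξ₂ = 56.31 lbmol/h, ξ₁ = 132.9 lbmol/h.
Outlet amounts (n = n₀ + Σ ν·ξ):
  V: 438 − 1(132.9) − 1(56.31) = 248.8
  Q: 0 + 1(132.9) = 132.9
  R: 0 + 2(56.31) = 112.6
  U: 0 + 2(56.31) = 112.6

113 lbmol/h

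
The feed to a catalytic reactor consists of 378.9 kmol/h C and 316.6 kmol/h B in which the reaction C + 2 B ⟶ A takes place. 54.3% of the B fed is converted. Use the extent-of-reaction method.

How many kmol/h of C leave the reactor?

B reacted = 0.543 × 316.6 = 171.9 kmol/h; ν_B = −2, so ξ = 171.9/2 = 85.96 kmol/h.
Outlet amounts (n = n₀ + ν ξ):
  C: 378.9 − 1(85.96) = 292.9
  B: 316.6 − 2(85.96) = 144.7
  A: 0 + 1(85.96) = 85.96

293 kmol/h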